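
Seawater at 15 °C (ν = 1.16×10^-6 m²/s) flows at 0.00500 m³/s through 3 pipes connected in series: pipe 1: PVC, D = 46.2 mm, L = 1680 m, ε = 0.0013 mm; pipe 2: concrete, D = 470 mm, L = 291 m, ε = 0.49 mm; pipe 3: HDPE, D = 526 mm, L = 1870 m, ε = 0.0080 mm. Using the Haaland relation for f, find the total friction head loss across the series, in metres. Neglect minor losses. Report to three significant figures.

H ≈ 286 m

Pipe 1: V = 2.983 m/s, Re = 1.19×10^5, ε/D = 2.81×10^-5, f = 0.01733, h_1 = f(L/D)V²/2g = 285.7 m
Pipe 2: V = 0.02882 m/s, Re = 1.17×10^4, ε/D = 0.00104, f = 0.03108, h_2 = f(L/D)V²/2g = 8.145×10^-4 m
Pipe 3: V = 0.02301 m/s, Re = 1.04×10^4, ε/D = 1.52×10^-5, f = 0.03054, h_3 = f(L/D)V²/2g = 0.002930 m
Series → Q common, losses add: H = Σh = 285.7 m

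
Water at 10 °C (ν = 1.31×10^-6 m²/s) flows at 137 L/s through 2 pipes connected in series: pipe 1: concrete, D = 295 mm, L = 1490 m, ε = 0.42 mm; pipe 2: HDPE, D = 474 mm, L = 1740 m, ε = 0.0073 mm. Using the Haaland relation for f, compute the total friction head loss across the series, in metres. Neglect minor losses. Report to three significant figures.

Pipe 1: V = 2.004 m/s, Re = 4.51×10^5, ε/D = 0.00142, f = 0.02193, h_1 = f(L/D)V²/2g = 22.69 m
Pipe 2: V = 0.7764 m/s, Re = 2.81×10^5, ε/D = 1.54×10^-5, f = 0.01464, h_2 = f(L/D)V²/2g = 1.651 m
Series → Q common, losses add: H = Σh = 24.34 m

H ≈ 24.3 m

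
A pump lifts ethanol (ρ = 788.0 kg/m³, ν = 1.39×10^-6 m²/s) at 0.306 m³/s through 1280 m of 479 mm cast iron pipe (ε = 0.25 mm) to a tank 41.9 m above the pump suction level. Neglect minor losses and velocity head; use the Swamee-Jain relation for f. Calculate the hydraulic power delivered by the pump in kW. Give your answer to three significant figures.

P_hyd ≈ 116 kW

V = 4Q/(πD²) = 1.698 m/s; Re = 5.85×10^5; ε/D = 5.22×10^-4; f = 0.01778
h_f = f(L/D)V²/2g = 6.984 m
Total head H = z + h_f = 41.9 + 6.984 = 48.88 m
P_hyd = ρgQH = 788.0·9.81·0.306·48.88 = 115.6 kW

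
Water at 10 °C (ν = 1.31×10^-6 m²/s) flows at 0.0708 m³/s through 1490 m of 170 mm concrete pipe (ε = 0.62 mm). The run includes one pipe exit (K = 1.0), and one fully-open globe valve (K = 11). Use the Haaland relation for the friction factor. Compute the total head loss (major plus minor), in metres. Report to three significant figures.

H_L ≈ 128 m

V = 4Q/(πD²) = 3.119 m/s; V²/2g = 0.4959 m
Re = 4.05×10^5, ε/D = 0.00365 → f = 0.02798 (Haaland)
Major: h_f = f(L/D)·V²/2g = 0.02798·8765·0.4959 = 121.6 m
Minor: ΣK = 12.0; h_m = ΣK·V²/2g = 5.951 m
Total H_L = 121.6 + 5.951 = 127.6 m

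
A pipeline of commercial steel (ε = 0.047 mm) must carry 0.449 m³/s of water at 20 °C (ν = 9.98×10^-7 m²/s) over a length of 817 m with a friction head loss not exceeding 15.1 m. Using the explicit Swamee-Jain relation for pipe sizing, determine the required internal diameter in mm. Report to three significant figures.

Swamee-Jain (Type III): D = 0.66·[ε^1.25·(LQ²/(gh_f))^4.75 + ν·Q^9.4·(L/(gh_f))^5.2]^0.04
LQ²/(gh_f) = 1.112; L/(gh_f) = 5.515
Term 1 = ε^1.25·(…)^4.75 = 6.44×10^-6; Term 2 = ν·Q^9.4·(…)^5.2 = 3.86×10^-6
D = 0.66·(6.44×10^-6 + 3.86×10^-6)^0.04 = 0.4169 m = 417 mm
Check: V = 3.29 m/s, Re = 1.37×10^6, f = 0.01338, h_f = 14.5 m ≈ 15.1 m ✓

D ≈ 417 mm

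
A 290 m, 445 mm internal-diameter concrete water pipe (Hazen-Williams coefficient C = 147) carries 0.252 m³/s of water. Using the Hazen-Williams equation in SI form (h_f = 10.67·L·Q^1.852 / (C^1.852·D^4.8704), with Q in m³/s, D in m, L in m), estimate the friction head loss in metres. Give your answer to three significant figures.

h_f = 10.67·290·0.252^1.852 / (147^1.852·0.445^4.8704) = 1.204 m

h_f ≈ 1.20 m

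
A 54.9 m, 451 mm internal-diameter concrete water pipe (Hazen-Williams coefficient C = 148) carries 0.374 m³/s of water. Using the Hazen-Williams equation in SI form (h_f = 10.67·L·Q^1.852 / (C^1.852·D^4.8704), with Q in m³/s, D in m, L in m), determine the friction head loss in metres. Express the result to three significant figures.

h_f ≈ 0.438 m

h_f = 10.67·54.9·0.374^1.852 / (148^1.852·0.451^4.8704) = 0.4382 m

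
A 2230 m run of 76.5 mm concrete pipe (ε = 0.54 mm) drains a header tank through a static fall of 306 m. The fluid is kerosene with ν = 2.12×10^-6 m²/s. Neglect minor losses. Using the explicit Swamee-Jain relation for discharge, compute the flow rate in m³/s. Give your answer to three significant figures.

Q ≈ 0.0112 m³/s

Swamee-Jain (Type II): Q = -0.965·√(gD⁵h_f/L)·ln[ε/(3.7D) + √(3.17ν²L/(gD³h_f))]
√(gD⁵h_f/L) = √(9.81·0.0765⁵·306/2230) = 0.001878
ε/(3.7D) = 0.00191; √(3.17ν²L/(gD³h_f)) = 1.54×10^-4
Q = -0.965·0.001878·ln(0.002062) = 0.01121 m³/s
Check: V = 2.44 m/s, Re = 8.80×10^4, f = 0.03493, h_f = 309 m ≈ 306 m ✓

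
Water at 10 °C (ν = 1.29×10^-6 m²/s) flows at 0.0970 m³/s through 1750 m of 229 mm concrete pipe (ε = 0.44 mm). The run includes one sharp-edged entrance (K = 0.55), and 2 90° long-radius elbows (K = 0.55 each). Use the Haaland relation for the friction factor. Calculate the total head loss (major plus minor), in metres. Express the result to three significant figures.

H_L ≈ 51.5 m

V = 4Q/(πD²) = 2.355 m/s; V²/2g = 0.2827 m
Re = 4.18×10^5, ε/D = 0.00192 → f = 0.02361 (Haaland)
Major: h_f = f(L/D)·V²/2g = 0.02361·7642·0.2827 = 51.01 m
Minor: ΣK = 1.65; h_m = ΣK·V²/2g = 0.4665 m
Total H_L = 51.01 + 0.4665 = 51.48 m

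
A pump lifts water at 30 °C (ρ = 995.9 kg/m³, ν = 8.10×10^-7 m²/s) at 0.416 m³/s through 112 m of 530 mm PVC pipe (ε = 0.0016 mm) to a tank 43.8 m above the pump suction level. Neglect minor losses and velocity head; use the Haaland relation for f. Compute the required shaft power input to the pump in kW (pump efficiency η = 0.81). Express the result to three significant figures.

P_shaft ≈ 222 kW

V = 4Q/(πD²) = 1.886 m/s; Re = 1.23×10^6; ε/D = 3.02×10^-6; f = 0.01124
h_f = f(L/D)V²/2g = 0.4306 m
Total head H = z + h_f = 43.8 + 0.4306 = 44.23 m
P_hyd = ρgQH = 995.9·9.81·0.416·44.23 = 179.8 kW
P_shaft = P_hyd/η = 179.8/0.81 = 221.9 kW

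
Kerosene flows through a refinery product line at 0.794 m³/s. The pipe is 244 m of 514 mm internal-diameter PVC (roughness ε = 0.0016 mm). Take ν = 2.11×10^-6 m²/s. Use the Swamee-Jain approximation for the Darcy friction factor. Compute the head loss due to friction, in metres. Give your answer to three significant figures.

h_f ≈ 4.19 m

V = 4Q/(πD²) = 4·0.794/(π·0.514²) = 3.827 m/s
Re = VD/ν = 3.827·0.514/2.11×10^-6 = 9.32×10^5 → turbulent
ε/D = 0.0016/514 = 3.11×10^-6
Swamee-Jain: f = 0.01182
h_f = f(L/D)V²/(2g) = 0.01182·(244/0.514)·3.827²/(2·9.81) = 4.188 m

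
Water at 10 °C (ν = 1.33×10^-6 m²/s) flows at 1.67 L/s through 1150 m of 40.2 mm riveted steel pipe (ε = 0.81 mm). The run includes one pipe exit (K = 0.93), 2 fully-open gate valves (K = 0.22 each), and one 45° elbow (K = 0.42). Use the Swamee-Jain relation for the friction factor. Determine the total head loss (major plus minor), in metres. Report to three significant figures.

H_L ≈ 127 m

V = 4Q/(πD²) = 1.316 m/s; V²/2g = 0.08824 m
Re = 3.98×10^4, ε/D = 0.0201 → f = 0.05018 (Swamee-Jain)
Major: h_f = f(L/D)·V²/2g = 0.05018·28607·0.08824 = 126.7 m
Minor: ΣK = 1.79; h_m = ΣK·V²/2g = 0.1579 m
Total H_L = 126.7 + 0.1579 = 126.8 m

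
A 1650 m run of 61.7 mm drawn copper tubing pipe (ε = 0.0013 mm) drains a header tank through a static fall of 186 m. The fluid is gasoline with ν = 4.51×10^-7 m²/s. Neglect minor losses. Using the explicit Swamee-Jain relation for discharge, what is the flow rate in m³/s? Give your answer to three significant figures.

Q ≈ 0.00940 m³/s

Swamee-Jain (Type II): Q = -0.965·√(gD⁵h_f/L)·ln[ε/(3.7D) + √(3.17ν²L/(gD³h_f))]
√(gD⁵h_f/L) = √(9.81·0.0617⁵·186/1650) = 9.944×10^-4
ε/(3.7D) = 5.69×10^-6; √(3.17ν²L/(gD³h_f)) = 4.98×10^-5
Q = -0.965·9.944×10^-4·ln(5.552×10^-5) = 0.009403 m³/s
Check: V = 3.14 m/s, Re = 4.30×10^5, f = 0.01375, h_f = 185 m ≈ 186 m ✓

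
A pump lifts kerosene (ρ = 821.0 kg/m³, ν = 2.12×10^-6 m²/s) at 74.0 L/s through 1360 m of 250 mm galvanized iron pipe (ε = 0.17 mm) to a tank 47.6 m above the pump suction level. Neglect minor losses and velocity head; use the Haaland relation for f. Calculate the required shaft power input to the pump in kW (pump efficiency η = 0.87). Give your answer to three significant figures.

V = 4Q/(πD²) = 1.508 m/s; Re = 1.78×10^5; ε/D = 6.80×10^-4; f = 0.01970
h_f = f(L/D)V²/2g = 12.41 m
Total head H = z + h_f = 47.6 + 12.41 = 60.01 m
P_hyd = ρgQH = 821.0·9.81·0.0740·60.01 = 35.77 kW
P_shaft = P_hyd/η = 35.77/0.87 = 41.11 kW

P_shaft ≈ 41.1 kW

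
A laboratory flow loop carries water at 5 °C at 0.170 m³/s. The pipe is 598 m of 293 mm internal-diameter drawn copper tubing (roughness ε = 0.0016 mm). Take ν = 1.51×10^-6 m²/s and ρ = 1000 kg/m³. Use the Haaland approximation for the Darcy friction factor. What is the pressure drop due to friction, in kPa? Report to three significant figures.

V = 4Q/(πD²) = 4·0.170/(π·0.293²) = 2.521 m/s
Re = VD/ν = 2.521·0.293/1.51×10^-6 = 4.89×10^5 → turbulent
ε/D = 0.0016/293 = 5.46×10^-6
Haaland: f = 0.01317
h_f = f(L/D)V²/(2g) = 0.01317·(598/0.293)·2.521²/(2·9.81) = 8.711 m
Δp = ρg·h_f = 1000·9.81·8.711 = 85.46 kPa

Δp ≈ 85.5 kPa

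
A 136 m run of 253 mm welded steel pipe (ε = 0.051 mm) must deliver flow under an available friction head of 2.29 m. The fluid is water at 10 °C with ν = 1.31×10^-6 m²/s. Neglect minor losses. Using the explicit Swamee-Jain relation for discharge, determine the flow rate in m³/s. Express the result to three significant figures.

Q ≈ 0.116 m³/s

Swamee-Jain (Type II): Q = -0.965·√(gD⁵h_f/L)·ln[ε/(3.7D) + √(3.17ν²L/(gD³h_f))]
√(gD⁵h_f/L) = √(9.81·0.253⁵·2.29/136) = 0.01309
ε/(3.7D) = 5.45×10^-5; √(3.17ν²L/(gD³h_f)) = 4.51×10^-5
Q = -0.965·0.01309·ln(9.958×10^-5) = 0.1164 m³/s
Check: V = 2.31 m/s, Re = 4.47×10^5, f = 0.01568, h_f = 2.30 m ≈ 2.29 m ✓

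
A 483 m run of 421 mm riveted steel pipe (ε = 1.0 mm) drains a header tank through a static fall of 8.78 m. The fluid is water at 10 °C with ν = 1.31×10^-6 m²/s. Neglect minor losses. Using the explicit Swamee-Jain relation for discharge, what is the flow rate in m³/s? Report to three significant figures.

Q ≈ 0.343 m³/s

Swamee-Jain (Type II): Q = -0.965·√(gD⁵h_f/L)·ln[ε/(3.7D) + √(3.17ν²L/(gD³h_f))]
√(gD⁵h_f/L) = √(9.81·0.421⁵·8.78/483) = 0.04856
ε/(3.7D) = 6.42×10^-4; √(3.17ν²L/(gD³h_f)) = 2.02×10^-5
Q = -0.965·0.04856·ln(6.622×10^-4) = 0.3430 m³/s
Check: V = 2.46 m/s, Re = 7.92×10^5, f = 0.02482, h_f = 8.81 m ≈ 8.78 m ✓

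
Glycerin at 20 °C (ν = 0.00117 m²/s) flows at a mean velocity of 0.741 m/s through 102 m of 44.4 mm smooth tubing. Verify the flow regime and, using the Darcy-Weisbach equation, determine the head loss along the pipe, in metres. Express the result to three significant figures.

h_f ≈ 146 m

Re = VD/ν = 0.741·0.04440/0.00117 = 28.1 → laminar (Re < 2300)
f = 64/Re = 2.276
h_f = f(L/D)V²/(2g) = 2.276·(102/0.04440)·0.741²/(2·9.81) = 146.3 m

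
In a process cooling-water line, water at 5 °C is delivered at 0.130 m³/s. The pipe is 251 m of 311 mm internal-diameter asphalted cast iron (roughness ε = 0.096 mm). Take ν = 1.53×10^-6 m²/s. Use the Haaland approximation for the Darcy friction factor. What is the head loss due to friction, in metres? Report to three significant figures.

h_f ≈ 2.01 m

V = 4Q/(πD²) = 4·0.130/(π·0.311²) = 1.711 m/s
Re = VD/ν = 1.711·0.311/1.53×10^-6 = 3.48×10^5 → turbulent
ε/D = 0.096/311 = 3.09×10^-4
Haaland: f = 0.01665
h_f = f(L/D)V²/(2g) = 0.01665·(251/0.311)·1.711²/(2·9.81) = 2.006 m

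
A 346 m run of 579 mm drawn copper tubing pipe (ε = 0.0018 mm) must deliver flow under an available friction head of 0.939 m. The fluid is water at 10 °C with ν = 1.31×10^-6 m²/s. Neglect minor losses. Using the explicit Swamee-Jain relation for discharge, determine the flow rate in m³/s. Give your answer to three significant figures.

Swamee-Jain (Type II): Q = -0.965·√(gD⁵h_f/L)·ln[ε/(3.7D) + √(3.17ν²L/(gD³h_f))]
√(gD⁵h_f/L) = √(9.81·0.579⁵·0.939/346) = 0.04162
ε/(3.7D) = 8.40×10^-7; √(3.17ν²L/(gD³h_f)) = 3.24×10^-5
Q = -0.965·0.04162·ln(3.329×10^-5) = 0.4141 m³/s
Check: V = 1.57 m/s, Re = 6.95×10^5, f = 0.01241, h_f = 0.935 m ≈ 0.939 m ✓

Q ≈ 0.414 m³/s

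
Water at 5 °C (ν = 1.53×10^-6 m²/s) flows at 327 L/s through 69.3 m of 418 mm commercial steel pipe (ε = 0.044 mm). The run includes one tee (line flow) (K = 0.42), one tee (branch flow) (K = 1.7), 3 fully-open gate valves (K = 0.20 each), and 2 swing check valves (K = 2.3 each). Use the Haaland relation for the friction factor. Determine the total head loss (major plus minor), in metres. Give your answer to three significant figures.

H_L ≈ 2.79 m

V = 4Q/(πD²) = 2.383 m/s; V²/2g = 0.2894 m
Re = 6.51×10^5, ε/D = 1.05×10^-4 → f = 0.01393 (Haaland)
Major: h_f = f(L/D)·V²/2g = 0.01393·165.8·0.2894 = 0.6682 m
Minor: ΣK = 7.32; h_m = ΣK·V²/2g = 2.118 m
Total H_L = 0.6682 + 2.118 = 2.787 m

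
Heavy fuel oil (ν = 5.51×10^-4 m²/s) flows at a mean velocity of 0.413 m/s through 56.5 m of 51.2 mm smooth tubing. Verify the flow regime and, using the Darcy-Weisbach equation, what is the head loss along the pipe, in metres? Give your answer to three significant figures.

h_f ≈ 16.0 m

Re = VD/ν = 0.413·0.05120/5.51×10^-4 = 38.4 → laminar (Re < 2300)
f = 64/Re = 1.668
h_f = f(L/D)V²/(2g) = 1.668·(56.5/0.05120)·0.413²/(2·9.81) = 16.00 m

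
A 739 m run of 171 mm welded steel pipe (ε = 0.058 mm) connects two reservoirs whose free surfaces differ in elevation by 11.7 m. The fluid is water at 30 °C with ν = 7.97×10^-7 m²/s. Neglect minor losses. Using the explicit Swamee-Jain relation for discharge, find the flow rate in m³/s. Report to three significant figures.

Q ≈ 0.0407 m³/s

Swamee-Jain (Type II): Q = -0.965·√(gD⁵h_f/L)·ln[ε/(3.7D) + √(3.17ν²L/(gD³h_f))]
√(gD⁵h_f/L) = √(9.81·0.171⁵·11.7/739) = 0.004765
ε/(3.7D) = 9.17×10^-5; √(3.17ν²L/(gD³h_f)) = 5.09×10^-5
Q = -0.965·0.004765·ln(1.426×10^-4) = 0.04072 m³/s
Check: V = 1.77 m/s, Re = 3.80×10^5, f = 0.01700, h_f = 11.8 m ≈ 11.7 m ✓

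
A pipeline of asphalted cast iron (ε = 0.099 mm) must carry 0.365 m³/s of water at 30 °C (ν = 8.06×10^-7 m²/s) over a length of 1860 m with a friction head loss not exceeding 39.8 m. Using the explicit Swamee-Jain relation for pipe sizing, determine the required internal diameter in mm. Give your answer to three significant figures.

Swamee-Jain (Type III): D = 0.66·[ε^1.25·(LQ²/(gh_f))^4.75 + ν·Q^9.4·(L/(gh_f))^5.2]^0.04
LQ²/(gh_f) = 0.6347; L/(gh_f) = 4.764
Term 1 = ε^1.25·(…)^4.75 = 1.14×10^-6; Term 2 = ν·Q^9.4·(…)^5.2 = 2.08×10^-7
D = 0.66·(1.14×10^-6 + 2.08×10^-7)^0.04 = 0.3843 m = 384 mm
Check: V = 3.15 m/s, Re = 1.50×10^6, f = 0.01511, h_f = 36.9 m ≈ 39.8 m ✓

D ≈ 384 mm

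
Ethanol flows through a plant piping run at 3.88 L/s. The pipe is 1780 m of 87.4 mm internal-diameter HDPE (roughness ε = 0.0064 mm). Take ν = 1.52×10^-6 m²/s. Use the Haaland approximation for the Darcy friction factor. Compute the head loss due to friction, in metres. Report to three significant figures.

V = 4Q/(πD²) = 4·0.00388/(π·0.0874²) = 0.6467 m/s
Re = VD/ν = 0.6467·0.0874/1.52×10^-6 = 3.72×10^4 → turbulent
ε/D = 0.0064/87.4 = 7.32×10^-5
Haaland: f = 0.02233
h_f = f(L/D)V²/(2g) = 0.02233·(1780/0.0874)·0.6467²/(2·9.81) = 9.695 m

h_f ≈ 9.70 m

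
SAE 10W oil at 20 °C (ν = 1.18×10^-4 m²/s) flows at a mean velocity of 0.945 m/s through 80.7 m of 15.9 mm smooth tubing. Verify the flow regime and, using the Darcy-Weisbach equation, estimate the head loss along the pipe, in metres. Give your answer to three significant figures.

Re = VD/ν = 0.945·0.01590/1.18×10^-4 = 127 → laminar (Re < 2300)
f = 64/Re = 0.5026
h_f = f(L/D)V²/(2g) = 0.5026·(80.7/0.01590)·0.945²/(2·9.81) = 116.1 m

h_f ≈ 116 m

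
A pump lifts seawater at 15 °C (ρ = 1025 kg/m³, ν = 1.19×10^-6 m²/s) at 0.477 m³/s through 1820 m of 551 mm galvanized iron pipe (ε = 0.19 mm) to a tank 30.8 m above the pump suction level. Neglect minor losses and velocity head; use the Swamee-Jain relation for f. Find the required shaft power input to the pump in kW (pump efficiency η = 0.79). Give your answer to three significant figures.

P_shaft ≈ 253 kW

V = 4Q/(πD²) = 2.000 m/s; Re = 9.26×10^5; ε/D = 3.45×10^-4; f = 0.01619
h_f = f(L/D)V²/2g = 10.91 m
Total head H = z + h_f = 30.8 + 10.91 = 41.71 m
P_hyd = ρgQH = 1025·9.81·0.477·41.71 = 200.1 kW
P_shaft = P_hyd/η = 200.1/0.79 = 253.2 kW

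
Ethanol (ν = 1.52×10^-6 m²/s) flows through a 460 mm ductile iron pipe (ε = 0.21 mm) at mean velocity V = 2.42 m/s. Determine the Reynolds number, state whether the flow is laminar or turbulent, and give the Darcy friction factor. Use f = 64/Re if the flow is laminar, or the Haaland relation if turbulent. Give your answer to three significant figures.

Re = VD/ν = 2.420·0.460/1.52×10^-6 = 7.32×10^5
Re > 4000 → turbulent; ε/D = 4.57×10^-4
Haaland: f = 0.01703

Re ≈ 7.32×10^5; turbulent; f ≈ 0.0170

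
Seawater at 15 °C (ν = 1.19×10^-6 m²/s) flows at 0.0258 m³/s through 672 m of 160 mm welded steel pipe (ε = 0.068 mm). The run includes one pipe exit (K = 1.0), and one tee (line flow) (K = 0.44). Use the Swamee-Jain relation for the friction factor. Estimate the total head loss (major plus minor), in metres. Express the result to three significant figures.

V = 4Q/(πD²) = 1.283 m/s; V²/2g = 0.08392 m
Re = 1.73×10^5, ε/D = 4.25×10^-4 → f = 0.01881 (Swamee-Jain)
Major: h_f = f(L/D)·V²/2g = 0.01881·4200·0.08392 = 6.629 m
Minor: ΣK = 1.44; h_m = ΣK·V²/2g = 0.1208 m
Total H_L = 6.629 + 0.1208 = 6.750 m

H_L ≈ 6.75 m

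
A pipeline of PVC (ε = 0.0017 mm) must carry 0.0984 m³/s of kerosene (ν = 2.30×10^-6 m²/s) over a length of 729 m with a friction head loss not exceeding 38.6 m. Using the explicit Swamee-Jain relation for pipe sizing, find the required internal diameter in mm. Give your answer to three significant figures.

Swamee-Jain (Type III): D = 0.66·[ε^1.25·(LQ²/(gh_f))^4.75 + ν·Q^9.4·(L/(gh_f))^5.2]^0.04
LQ²/(gh_f) = 0.01864; L/(gh_f) = 1.925
Term 1 = ε^1.25·(…)^4.75 = 3.74×10^-16; Term 2 = ν·Q^9.4·(…)^5.2 = 2.37×10^-14
D = 0.66·(3.74×10^-16 + 2.37×10^-14)^0.04 = 0.1883 m = 188 mm
Check: V = 3.53 m/s, Re = 2.89×10^5, f = 0.01458, h_f = 35.9 m ≈ 38.6 m ✓

D ≈ 188 mm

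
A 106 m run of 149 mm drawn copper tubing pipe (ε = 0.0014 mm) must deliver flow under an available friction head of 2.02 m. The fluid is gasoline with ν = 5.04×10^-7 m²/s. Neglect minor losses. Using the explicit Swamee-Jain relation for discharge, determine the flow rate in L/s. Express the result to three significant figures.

Q ≈ 36.3 L/s

Swamee-Jain (Type II): Q = -0.965·√(gD⁵h_f/L)·ln[ε/(3.7D) + √(3.17ν²L/(gD³h_f))]
√(gD⁵h_f/L) = √(9.81·0.149⁵·2.02/106) = 0.003705
ε/(3.7D) = 2.54×10^-6; √(3.17ν²L/(gD³h_f)) = 3.61×10^-5
Q = -0.965·0.003705·ln(3.862×10^-5) = 0.03633 m³/s
Check: V = 2.08 m/s, Re = 6.16×10^5, f = 0.01279, h_f = 2.01 m ≈ 2.02 m ✓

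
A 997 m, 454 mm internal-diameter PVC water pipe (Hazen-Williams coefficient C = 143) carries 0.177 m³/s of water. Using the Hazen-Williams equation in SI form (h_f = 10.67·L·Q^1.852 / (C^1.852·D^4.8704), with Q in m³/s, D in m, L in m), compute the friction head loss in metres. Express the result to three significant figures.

h_f = 10.67·997·0.177^1.852 / (143^1.852·0.454^4.8704) = 2.054 m

h_f ≈ 2.05 m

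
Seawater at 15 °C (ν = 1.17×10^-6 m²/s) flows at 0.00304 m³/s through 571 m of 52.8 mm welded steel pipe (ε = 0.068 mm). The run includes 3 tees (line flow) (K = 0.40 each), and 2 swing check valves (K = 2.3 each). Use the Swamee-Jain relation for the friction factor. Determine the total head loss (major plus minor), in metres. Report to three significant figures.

V = 4Q/(πD²) = 1.388 m/s; V²/2g = 0.09825 m
Re = 6.27×10^4, ε/D = 0.00129 → f = 0.02435 (Swamee-Jain)
Major: h_f = f(L/D)·V²/2g = 0.02435·10814·0.09825 = 25.87 m
Minor: ΣK = 5.80; h_m = ΣK·V²/2g = 0.5699 m
Total H_L = 25.87 + 0.5699 = 26.44 m

H_L ≈ 26.4 m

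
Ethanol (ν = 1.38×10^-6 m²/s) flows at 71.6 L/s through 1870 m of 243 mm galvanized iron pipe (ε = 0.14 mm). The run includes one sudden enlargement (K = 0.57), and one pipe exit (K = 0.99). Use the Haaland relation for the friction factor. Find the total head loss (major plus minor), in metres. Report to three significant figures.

V = 4Q/(πD²) = 1.544 m/s; V²/2g = 0.1215 m
Re = 2.72×10^5, ε/D = 5.76×10^-4 → f = 0.01861 (Haaland)
Major: h_f = f(L/D)·V²/2g = 0.01861·7695·0.1215 = 17.40 m
Minor: ΣK = 1.56; h_m = ΣK·V²/2g = 0.1895 m
Total H_L = 17.40 + 0.1895 = 17.59 m

H_L ≈ 17.6 m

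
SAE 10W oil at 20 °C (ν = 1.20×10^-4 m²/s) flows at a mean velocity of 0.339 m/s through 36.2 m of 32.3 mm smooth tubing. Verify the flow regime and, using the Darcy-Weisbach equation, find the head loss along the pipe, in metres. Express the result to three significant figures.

Re = VD/ν = 0.339·0.03230/1.20×10^-4 = 91.2 → laminar (Re < 2300)
f = 64/Re = 0.7014
h_f = f(L/D)V²/(2g) = 0.7014·(36.2/0.03230)·0.339²/(2·9.81) = 4.604 m

h_f ≈ 4.60 m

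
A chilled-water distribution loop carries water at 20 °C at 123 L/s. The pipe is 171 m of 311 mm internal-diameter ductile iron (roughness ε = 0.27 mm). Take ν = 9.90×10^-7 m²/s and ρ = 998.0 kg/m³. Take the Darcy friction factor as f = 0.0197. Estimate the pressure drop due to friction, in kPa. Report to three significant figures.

Δp ≈ 14.2 kPa

V = 4Q/(πD²) = 4·0.123/(π·0.311²) = 1.619 m/s
h_f = f(L/D)V²/(2g) = 0.01970·(171/0.311)·1.619²/(2·9.81) = 1.447 m
Δp = ρg·h_f = 998.0·9.81·1.447 = 14.17 kPa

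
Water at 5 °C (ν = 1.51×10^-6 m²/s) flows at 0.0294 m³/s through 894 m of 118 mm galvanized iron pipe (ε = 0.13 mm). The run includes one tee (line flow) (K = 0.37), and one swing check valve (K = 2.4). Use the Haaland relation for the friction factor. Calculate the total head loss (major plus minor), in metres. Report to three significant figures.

V = 4Q/(πD²) = 2.688 m/s; V²/2g = 0.3684 m
Re = 2.10×10^5, ε/D = 0.00110 → f = 0.02126 (Haaland)
Major: h_f = f(L/D)·V²/2g = 0.02126·7576·0.3684 = 59.33 m
Minor: ΣK = 2.77; h_m = ΣK·V²/2g = 1.020 m
Total H_L = 59.33 + 1.020 = 60.35 m

H_L ≈ 60.3 m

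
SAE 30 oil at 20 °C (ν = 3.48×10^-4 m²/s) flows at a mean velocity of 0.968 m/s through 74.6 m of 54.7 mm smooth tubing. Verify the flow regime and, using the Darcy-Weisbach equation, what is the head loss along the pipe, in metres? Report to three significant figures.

h_f ≈ 27.4 m

Re = VD/ν = 0.968·0.05470/3.48×10^-4 = 152 → laminar (Re < 2300)
f = 64/Re = 0.4206
h_f = f(L/D)V²/(2g) = 0.4206·(74.6/0.05470)·0.968²/(2·9.81) = 27.40 m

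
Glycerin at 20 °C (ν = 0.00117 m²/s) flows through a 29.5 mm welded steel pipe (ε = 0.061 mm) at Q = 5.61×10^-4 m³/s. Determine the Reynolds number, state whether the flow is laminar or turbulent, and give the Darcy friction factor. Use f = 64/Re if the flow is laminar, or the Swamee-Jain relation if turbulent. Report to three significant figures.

V = 4Q/(πD²) = 0.8208 m/s
Re = VD/ν = 0.8208·0.0295/0.00117 = 20.7
Re < 2300 → laminar → f = 64/Re = 3.093

Re ≈ 20.7; laminar; f = 64/Re ≈ 3.09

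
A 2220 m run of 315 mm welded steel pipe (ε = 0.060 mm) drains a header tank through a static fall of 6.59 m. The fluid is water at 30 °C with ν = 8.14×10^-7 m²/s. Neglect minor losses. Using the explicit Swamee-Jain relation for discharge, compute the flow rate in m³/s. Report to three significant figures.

Q ≈ 0.0845 m³/s

Swamee-Jain (Type II): Q = -0.965·√(gD⁵h_f/L)·ln[ε/(3.7D) + √(3.17ν²L/(gD³h_f))]
√(gD⁵h_f/L) = √(9.81·0.315⁵·6.59/2220) = 0.009503
ε/(3.7D) = 5.15×10^-5; √(3.17ν²L/(gD³h_f)) = 4.80×10^-5
Q = -0.965·0.009503·ln(9.952×10^-5) = 0.08451 m³/s
Check: V = 1.08 m/s, Re = 4.20×10^5, f = 0.01567, h_f = 6.62 m ≈ 6.59 m ✓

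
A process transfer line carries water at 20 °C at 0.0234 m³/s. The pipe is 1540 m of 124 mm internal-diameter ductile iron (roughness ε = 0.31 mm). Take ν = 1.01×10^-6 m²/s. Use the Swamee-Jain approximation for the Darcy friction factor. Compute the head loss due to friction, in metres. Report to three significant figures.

V = 4Q/(πD²) = 4·0.0234/(π·0.124²) = 1.938 m/s
Re = VD/ν = 1.938·0.124/1.01×10^-6 = 2.38×10^5 → turbulent
ε/D = 0.31/124 = 0.00250
Swamee-Jain: f = 0.02569
h_f = f(L/D)V²/(2g) = 0.02569·(1540/0.124)·1.938²/(2·9.81) = 61.04 m

h_f ≈ 61.0 m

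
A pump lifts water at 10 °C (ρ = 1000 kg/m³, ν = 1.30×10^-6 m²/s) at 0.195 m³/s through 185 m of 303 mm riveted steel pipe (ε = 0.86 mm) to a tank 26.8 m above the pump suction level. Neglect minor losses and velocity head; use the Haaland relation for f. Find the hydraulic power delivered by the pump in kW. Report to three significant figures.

P_hyd ≈ 62.6 kW

V = 4Q/(πD²) = 2.704 m/s; Re = 6.30×10^5; ε/D = 0.00284; f = 0.02602
h_f = f(L/D)V²/2g = 5.921 m
Total head H = z + h_f = 26.8 + 5.921 = 32.72 m
P_hyd = ρgQH = 1000·9.81·0.195·32.72 = 62.59 kW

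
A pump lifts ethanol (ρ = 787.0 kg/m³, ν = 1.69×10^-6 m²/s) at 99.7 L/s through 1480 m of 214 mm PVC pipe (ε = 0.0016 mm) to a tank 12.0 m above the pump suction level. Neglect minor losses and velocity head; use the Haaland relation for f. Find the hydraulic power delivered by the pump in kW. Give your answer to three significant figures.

V = 4Q/(πD²) = 2.772 m/s; Re = 3.51×10^5; ε/D = 7.48×10^-6; f = 0.01400
h_f = f(L/D)V²/2g = 37.91 m
Total head H = z + h_f = 12.0 + 37.91 = 49.91 m
P_hyd = ρgQH = 787.0·9.81·0.0997·49.91 = 38.41 kW

P_hyd ≈ 38.4 kW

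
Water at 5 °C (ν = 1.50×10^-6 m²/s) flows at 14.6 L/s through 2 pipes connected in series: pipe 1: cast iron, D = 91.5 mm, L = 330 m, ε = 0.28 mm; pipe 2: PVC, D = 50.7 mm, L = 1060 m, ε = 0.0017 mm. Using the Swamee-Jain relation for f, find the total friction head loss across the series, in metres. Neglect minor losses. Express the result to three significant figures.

Pipe 1: V = 2.220 m/s, Re = 1.35×10^5, ε/D = 0.00306, f = 0.02750, h_1 = f(L/D)V²/2g = 24.92 m
Pipe 2: V = 7.232 m/s, Re = 2.44×10^5, ε/D = 3.35×10^-5, f = 0.01528, h_2 = f(L/D)V²/2g = 851.7 m
Series → Q common, losses add: H = Σh = 876.7 m

H ≈ 877 m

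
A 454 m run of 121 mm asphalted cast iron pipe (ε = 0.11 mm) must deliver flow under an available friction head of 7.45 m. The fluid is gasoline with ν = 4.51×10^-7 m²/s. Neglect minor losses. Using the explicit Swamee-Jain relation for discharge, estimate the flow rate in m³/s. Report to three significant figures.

Q ≈ 0.0160 m³/s

Swamee-Jain (Type II): Q = -0.965·√(gD⁵h_f/L)·ln[ε/(3.7D) + √(3.17ν²L/(gD³h_f))]
√(gD⁵h_f/L) = √(9.81·0.121⁵·7.45/454) = 0.002043
ε/(3.7D) = 2.46×10^-4; √(3.17ν²L/(gD³h_f)) = 4.75×10^-5
Q = -0.965·0.002043·ln(2.932×10^-4) = 0.01604 m³/s
Check: V = 1.39 m/s, Re = 3.74×10^5, f = 0.02016, h_f = 7.50 m ≈ 7.45 m ✓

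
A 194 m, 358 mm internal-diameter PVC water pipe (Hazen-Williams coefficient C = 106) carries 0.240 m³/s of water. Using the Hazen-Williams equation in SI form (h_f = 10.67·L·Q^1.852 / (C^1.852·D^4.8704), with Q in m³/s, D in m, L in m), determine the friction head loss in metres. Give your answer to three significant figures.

h_f = 10.67·194·0.240^1.852 / (106^1.852·0.358^4.8704) = 3.891 m

h_f ≈ 3.89 m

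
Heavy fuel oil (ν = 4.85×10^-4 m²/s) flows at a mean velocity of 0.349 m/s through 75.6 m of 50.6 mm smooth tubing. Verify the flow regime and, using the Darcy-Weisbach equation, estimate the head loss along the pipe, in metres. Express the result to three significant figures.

h_f ≈ 16.3 m

Re = VD/ν = 0.349·0.05060/4.85×10^-4 = 36.4 → laminar (Re < 2300)
f = 64/Re = 1.758
h_f = f(L/D)V²/(2g) = 1.758·(75.6/0.05060)·0.349²/(2·9.81) = 16.30 m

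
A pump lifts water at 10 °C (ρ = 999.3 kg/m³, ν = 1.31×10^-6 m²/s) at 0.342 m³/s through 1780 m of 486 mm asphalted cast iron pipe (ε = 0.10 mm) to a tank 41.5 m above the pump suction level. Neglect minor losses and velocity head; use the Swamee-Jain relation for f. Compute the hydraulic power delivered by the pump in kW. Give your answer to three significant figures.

P_hyd ≈ 171 kW

V = 4Q/(πD²) = 1.844 m/s; Re = 6.84×10^5; ε/D = 2.06×10^-4; f = 0.01519
h_f = f(L/D)V²/2g = 9.639 m
Total head H = z + h_f = 41.5 + 9.639 = 51.14 m
P_hyd = ρgQH = 999.3·9.81·0.342·51.14 = 171.5 kW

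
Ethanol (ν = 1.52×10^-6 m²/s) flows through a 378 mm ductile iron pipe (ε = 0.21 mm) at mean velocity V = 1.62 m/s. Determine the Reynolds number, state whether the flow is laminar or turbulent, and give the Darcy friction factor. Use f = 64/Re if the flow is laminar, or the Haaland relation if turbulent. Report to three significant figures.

Re = VD/ν = 1.620·0.378/1.52×10^-6 = 4.03×10^5
Re > 4000 → turbulent; ε/D = 5.56×10^-4
Haaland: f = 0.01810

Re ≈ 4.03×10^5; turbulent; f ≈ 0.0181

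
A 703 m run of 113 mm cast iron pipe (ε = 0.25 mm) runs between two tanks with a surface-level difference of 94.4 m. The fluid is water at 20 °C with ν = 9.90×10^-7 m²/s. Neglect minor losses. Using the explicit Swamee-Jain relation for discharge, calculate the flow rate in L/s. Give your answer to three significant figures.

Q ≈ 35.0 L/s

Swamee-Jain (Type II): Q = -0.965·√(gD⁵h_f/L)·ln[ε/(3.7D) + √(3.17ν²L/(gD³h_f))]
√(gD⁵h_f/L) = √(9.81·0.113⁵·94.4/703) = 0.004927
ε/(3.7D) = 5.98×10^-4; √(3.17ν²L/(gD³h_f)) = 4.04×10^-5
Q = -0.965·0.004927·ln(6.384×10^-4) = 0.03497 m³/s
Check: V = 3.49 m/s, Re = 3.98×10^5, f = 0.02462, h_f = 94.9 m ≈ 94.4 m ✓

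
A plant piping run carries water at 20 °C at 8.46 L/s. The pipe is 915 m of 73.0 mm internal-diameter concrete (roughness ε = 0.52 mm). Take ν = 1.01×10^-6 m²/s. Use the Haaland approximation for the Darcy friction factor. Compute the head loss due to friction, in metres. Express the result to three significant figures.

V = 4Q/(πD²) = 4·0.00846/(π·0.0730²) = 2.021 m/s
Re = VD/ν = 2.021·0.0730/1.01×10^-6 = 1.46×10^5 → turbulent
ε/D = 0.52/73.0 = 0.00712
Haaland: f = 0.03444
h_f = f(L/D)V²/(2g) = 0.03444·(915/0.0730)·2.021²/(2·9.81) = 89.90 m

h_f ≈ 89.9 m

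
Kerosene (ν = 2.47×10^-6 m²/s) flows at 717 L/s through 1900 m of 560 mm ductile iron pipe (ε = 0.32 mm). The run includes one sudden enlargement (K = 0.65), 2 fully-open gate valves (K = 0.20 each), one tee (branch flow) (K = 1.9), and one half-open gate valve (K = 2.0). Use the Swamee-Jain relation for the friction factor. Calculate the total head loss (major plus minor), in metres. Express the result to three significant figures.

V = 4Q/(πD²) = 2.911 m/s; V²/2g = 0.4319 m
Re = 6.60×10^5, ε/D = 5.71×10^-4 → f = 0.01800 (Swamee-Jain)
Major: h_f = f(L/D)·V²/2g = 0.01800·3393·0.4319 = 26.38 m
Minor: ΣK = 4.95; h_m = ΣK·V²/2g = 2.138 m
Total H_L = 26.38 + 2.138 = 28.52 m

H_L ≈ 28.5 m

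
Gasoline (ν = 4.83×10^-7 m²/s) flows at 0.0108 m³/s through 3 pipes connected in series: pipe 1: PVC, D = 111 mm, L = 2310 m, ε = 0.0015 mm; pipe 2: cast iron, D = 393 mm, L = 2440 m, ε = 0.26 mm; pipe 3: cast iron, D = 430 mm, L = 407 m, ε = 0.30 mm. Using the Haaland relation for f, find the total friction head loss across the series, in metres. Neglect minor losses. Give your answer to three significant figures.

H ≈ 19.7 m

Pipe 1: V = 1.116 m/s, Re = 2.56×10^5, ε/D = 1.35×10^-5, f = 0.01487, h_1 = f(L/D)V²/2g = 19.65 m
Pipe 2: V = 0.08903 m/s, Re = 7.24×10^4, ε/D = 6.62×10^-4, f = 0.02156, h_2 = f(L/D)V²/2g = 0.05407 m
Pipe 3: V = 0.07437 m/s, Re = 6.62×10^4, ε/D = 6.98×10^-4, f = 0.02194, h_3 = f(L/D)V²/2g = 0.005855 m
Series → Q common, losses add: H = Σh = 19.71 m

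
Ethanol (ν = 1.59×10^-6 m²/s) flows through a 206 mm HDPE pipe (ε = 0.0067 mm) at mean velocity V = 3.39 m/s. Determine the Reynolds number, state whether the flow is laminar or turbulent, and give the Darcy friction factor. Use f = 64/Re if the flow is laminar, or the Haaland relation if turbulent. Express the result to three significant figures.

Re ≈ 4.39×10^5; turbulent; f ≈ 0.0137

Re = VD/ν = 3.390·0.206/1.59×10^-6 = 4.39×10^5
Re > 4000 → turbulent; ε/D = 3.25×10^-5
Haaland: f = 0.01373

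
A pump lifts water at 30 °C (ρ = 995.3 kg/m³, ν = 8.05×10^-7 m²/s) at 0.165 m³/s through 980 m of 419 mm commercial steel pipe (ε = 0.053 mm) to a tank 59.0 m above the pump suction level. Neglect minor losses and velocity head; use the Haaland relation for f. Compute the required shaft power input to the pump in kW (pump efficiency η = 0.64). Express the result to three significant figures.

P_shaft ≈ 155 kW

V = 4Q/(πD²) = 1.197 m/s; Re = 6.23×10^5; ε/D = 1.26×10^-4; f = 0.01424
h_f = f(L/D)V²/2g = 2.431 m
Total head H = z + h_f = 59.0 + 2.431 = 61.43 m
P_hyd = ρgQH = 995.3·9.81·0.165·61.43 = 98.97 kW
P_shaft = P_hyd/η = 98.97/0.64 = 154.6 kW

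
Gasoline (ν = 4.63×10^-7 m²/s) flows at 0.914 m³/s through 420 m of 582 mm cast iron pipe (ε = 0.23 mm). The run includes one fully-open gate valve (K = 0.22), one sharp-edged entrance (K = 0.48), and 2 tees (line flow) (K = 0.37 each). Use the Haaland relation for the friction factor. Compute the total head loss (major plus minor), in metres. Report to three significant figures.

H_L ≈ 7.82 m

V = 4Q/(πD²) = 3.436 m/s; V²/2g = 0.6016 m
Re = 4.32×10^6, ε/D = 3.95×10^-4 → f = 0.01601 (Haaland)
Major: h_f = f(L/D)·V²/2g = 0.01601·721.6·0.6016 = 6.950 m
Minor: ΣK = 1.44; h_m = ΣK·V²/2g = 0.8663 m
Total H_L = 6.950 + 0.8663 = 7.817 m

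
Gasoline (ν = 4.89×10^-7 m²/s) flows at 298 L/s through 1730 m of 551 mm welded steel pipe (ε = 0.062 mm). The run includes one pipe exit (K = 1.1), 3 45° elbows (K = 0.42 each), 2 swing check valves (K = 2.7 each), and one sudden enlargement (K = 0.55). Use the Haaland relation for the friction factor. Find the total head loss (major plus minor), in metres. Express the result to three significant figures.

V = 4Q/(πD²) = 1.250 m/s; V²/2g = 0.07961 m
Re = 1.41×10^6, ε/D = 1.13×10^-4 → f = 0.01320 (Haaland)
Major: h_f = f(L/D)·V²/2g = 0.01320·3140·0.07961 = 3.298 m
Minor: ΣK = 8.31; h_m = ΣK·V²/2g = 0.6615 m
Total H_L = 3.298 + 0.6615 = 3.960 m

H_L ≈ 3.96 m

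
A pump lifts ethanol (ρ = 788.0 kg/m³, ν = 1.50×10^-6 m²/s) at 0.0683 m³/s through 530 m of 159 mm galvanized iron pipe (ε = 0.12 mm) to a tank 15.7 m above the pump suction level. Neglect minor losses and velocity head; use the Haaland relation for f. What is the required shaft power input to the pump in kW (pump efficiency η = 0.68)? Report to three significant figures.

V = 4Q/(πD²) = 3.440 m/s; Re = 3.65×10^5; ε/D = 7.55×10^-4; f = 0.01925
h_f = f(L/D)V²/2g = 38.70 m
Total head H = z + h_f = 15.7 + 38.70 = 54.40 m
P_hyd = ρgQH = 788.0·9.81·0.0683·54.40 = 28.72 kW
P_shaft = P_hyd/η = 28.72/0.68 = 42.23 kW

P_shaft ≈ 42.2 kW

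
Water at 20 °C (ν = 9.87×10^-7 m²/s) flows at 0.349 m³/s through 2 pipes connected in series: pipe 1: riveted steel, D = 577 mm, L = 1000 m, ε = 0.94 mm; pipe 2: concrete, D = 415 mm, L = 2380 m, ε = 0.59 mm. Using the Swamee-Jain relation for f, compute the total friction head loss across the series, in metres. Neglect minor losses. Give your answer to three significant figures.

Pipe 1: V = 1.335 m/s, Re = 7.80×10^5, ε/D = 0.00163, f = 0.02256, h_1 = f(L/D)V²/2g = 3.550 m
Pipe 2: V = 2.580 m/s, Re = 1.08×10^6, ε/D = 0.00142, f = 0.02173, h_2 = f(L/D)V²/2g = 42.28 m
Series → Q common, losses add: H = Σh = 45.83 m

H ≈ 45.8 m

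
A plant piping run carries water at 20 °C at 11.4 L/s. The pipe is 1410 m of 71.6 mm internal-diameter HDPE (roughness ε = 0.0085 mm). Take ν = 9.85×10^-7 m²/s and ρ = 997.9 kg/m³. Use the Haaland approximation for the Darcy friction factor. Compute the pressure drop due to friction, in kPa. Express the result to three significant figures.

Δp ≈ 1280 kPa

V = 4Q/(πD²) = 4·0.0114/(π·0.0716²) = 2.831 m/s
Re = VD/ν = 2.831·0.0716/9.85×10^-7 = 2.06×10^5 → turbulent
ε/D = 0.0085/71.6 = 1.19×10^-4
Haaland: f = 0.01625
h_f = f(L/D)V²/(2g) = 0.01625·(1410/0.0716)·2.831²/(2·9.81) = 130.7 m
Δp = ρg·h_f = 997.9·9.81·130.7 = 1280 kPa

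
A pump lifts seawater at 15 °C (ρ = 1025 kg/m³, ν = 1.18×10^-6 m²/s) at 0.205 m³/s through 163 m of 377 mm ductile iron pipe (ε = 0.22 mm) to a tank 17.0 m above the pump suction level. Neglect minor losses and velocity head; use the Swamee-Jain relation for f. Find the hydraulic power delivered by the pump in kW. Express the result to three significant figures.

P_hyd ≈ 37.8 kW

V = 4Q/(πD²) = 1.836 m/s; Re = 5.87×10^5; ε/D = 5.84×10^-4; f = 0.01816
h_f = f(L/D)V²/2g = 1.349 m
Total head H = z + h_f = 17.0 + 1.349 = 18.35 m
P_hyd = ρgQH = 1025·9.81·0.205·18.35 = 37.82 kW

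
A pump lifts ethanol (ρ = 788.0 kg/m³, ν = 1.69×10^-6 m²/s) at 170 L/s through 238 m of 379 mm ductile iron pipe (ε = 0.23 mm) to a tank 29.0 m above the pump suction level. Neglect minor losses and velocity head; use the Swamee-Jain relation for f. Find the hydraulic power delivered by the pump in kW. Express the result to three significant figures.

V = 4Q/(πD²) = 1.507 m/s; Re = 3.38×10^5; ε/D = 6.07×10^-4; f = 0.01878
h_f = f(L/D)V²/2g = 1.365 m
Total head H = z + h_f = 29.0 + 1.365 = 30.36 m
P_hyd = ρgQH = 788.0·9.81·0.170·30.36 = 39.90 kW

P_hyd ≈ 39.9 kW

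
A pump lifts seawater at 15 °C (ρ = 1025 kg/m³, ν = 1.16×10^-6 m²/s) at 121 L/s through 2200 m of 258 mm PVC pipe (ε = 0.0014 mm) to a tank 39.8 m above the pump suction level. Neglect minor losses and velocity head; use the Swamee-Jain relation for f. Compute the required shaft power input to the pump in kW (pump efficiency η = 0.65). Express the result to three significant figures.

P_shaft ≈ 132 kW

V = 4Q/(πD²) = 2.314 m/s; Re = 5.15×10^5; ε/D = 5.43×10^-6; f = 0.01311
h_f = f(L/D)V²/2g = 30.53 m
Total head H = z + h_f = 39.8 + 30.53 = 70.33 m
P_hyd = ρgQH = 1025·9.81·0.121·70.33 = 85.57 kW
P_shaft = P_hyd/η = 85.57/0.65 = 131.6 kW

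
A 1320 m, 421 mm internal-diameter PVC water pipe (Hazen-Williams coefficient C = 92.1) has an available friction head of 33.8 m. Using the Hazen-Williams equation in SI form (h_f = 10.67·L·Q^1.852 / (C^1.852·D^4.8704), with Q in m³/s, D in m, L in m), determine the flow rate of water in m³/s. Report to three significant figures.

Q ≈ 0.364 m³/s

Rearranging: Q = [h_f·C^1.852·D^4.8704 / (10.67·L)]^(1/1.852)
Q = [33.8·92.1^1.852·0.421^4.8704 / (10.67·1320)]^0.540 = 0.3644 m³/s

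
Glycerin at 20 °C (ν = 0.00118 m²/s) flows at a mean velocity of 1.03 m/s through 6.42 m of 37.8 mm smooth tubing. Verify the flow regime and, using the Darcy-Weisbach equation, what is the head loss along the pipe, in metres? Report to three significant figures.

h_f ≈ 17.8 m

Re = VD/ν = 1.03·0.03780/0.00118 = 33.0 → laminar (Re < 2300)
f = 64/Re = 1.940
h_f = f(L/D)V²/(2g) = 1.940·(6.42/0.03780)·1.03²/(2·9.81) = 17.81 m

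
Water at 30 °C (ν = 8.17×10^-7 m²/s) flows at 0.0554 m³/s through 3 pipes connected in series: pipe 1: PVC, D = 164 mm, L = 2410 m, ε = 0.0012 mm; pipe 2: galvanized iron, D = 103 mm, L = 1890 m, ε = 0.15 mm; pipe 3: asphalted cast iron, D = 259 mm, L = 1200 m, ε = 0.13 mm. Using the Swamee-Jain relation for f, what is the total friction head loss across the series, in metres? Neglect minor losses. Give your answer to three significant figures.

Pipe 1: V = 2.623 m/s, Re = 5.26×10^5, ε/D = 7.32×10^-6, f = 0.01309, h_1 = f(L/D)V²/2g = 67.45 m
Pipe 2: V = 6.649 m/s, Re = 8.38×10^5, ε/D = 0.00146, f = 0.02193, h_2 = f(L/D)V²/2g = 906.7 m
Pipe 3: V = 1.052 m/s, Re = 3.33×10^5, ε/D = 5.02×10^-4, f = 0.01821, h_3 = f(L/D)V²/2g = 4.754 m
Series → Q common, losses add: H = Σh = 978.9 m

H ≈ 979 m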